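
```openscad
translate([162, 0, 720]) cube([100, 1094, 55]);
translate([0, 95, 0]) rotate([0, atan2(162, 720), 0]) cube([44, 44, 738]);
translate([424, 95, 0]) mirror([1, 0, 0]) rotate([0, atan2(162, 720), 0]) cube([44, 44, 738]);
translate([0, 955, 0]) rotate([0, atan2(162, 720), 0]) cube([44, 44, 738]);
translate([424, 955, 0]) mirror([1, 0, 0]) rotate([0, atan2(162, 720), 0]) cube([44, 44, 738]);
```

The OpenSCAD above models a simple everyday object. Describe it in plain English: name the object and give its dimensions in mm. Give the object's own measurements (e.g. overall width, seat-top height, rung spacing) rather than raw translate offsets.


A sawhorse. A 100×1094×55 mm beam (x, y, z) sits on two A-frame leg pairs. Each pair is two raked legs of 44×44 mm section (44 mm along y) splaying symmetrically in x. Each leg rises 720 mm vertically over 162 mm of horizontal reach and is 738 mm long along its own axis. Every leg's outer bottom edge rests on the floor and its outer top edge meets a bottom edge of the beam — the left legs (tilting toward +x) meet the beam's −x bottom edge, the right legs (their mirror images, tilting toward −x) meet its +x bottom edge — so the leg tops tuck under the beam, the beam's underside is 720 mm above the floor, and the feet are 424 mm apart outside-to-outside with the beam centred between them. The two leg pairs are set in 95 mm from either end of the beam.


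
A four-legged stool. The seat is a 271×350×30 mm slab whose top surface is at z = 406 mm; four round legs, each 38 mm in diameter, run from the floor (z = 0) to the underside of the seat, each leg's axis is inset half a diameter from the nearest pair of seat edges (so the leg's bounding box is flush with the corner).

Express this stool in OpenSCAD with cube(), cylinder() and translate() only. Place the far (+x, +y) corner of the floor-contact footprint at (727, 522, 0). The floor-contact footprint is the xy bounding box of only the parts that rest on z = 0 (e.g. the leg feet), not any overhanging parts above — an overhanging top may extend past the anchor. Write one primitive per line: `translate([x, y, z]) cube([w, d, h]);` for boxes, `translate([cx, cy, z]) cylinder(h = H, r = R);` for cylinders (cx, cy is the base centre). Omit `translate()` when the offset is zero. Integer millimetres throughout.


translate([456, 172, 376]) cube([271, 350, 30]);
translate([475, 191, 0]) cylinder(h = 376, r = 19);
translate([708, 191, 0]) cylinder(h = 376, r = 19);
translate([475, 503, 0]) cylinder(h = 376, r = 19);
translate([708, 503, 0]) cylinder(h = 376, r = 19);


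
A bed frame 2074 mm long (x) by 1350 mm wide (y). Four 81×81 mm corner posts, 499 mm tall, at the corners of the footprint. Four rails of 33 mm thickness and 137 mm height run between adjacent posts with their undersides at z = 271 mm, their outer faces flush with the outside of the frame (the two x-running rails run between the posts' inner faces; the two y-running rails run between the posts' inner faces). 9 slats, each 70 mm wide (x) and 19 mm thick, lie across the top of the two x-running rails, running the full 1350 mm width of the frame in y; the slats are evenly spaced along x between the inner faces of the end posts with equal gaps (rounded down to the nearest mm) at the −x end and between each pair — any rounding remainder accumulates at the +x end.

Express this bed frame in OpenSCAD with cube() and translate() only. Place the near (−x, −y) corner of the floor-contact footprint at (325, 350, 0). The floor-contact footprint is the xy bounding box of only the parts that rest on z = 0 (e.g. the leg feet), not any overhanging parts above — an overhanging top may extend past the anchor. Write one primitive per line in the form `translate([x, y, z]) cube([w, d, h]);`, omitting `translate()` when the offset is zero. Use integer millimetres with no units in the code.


translate([325, 350, 0]) cube([81, 81, 499]);
translate([325, 1619, 0]) cube([81, 81, 499]);
translate([2318, 350, 0]) cube([81, 81, 499]);
translate([2318, 1619, 0]) cube([81, 81, 499]);
translate([406, 350, 271]) cube([1912, 33, 137]);
translate([406, 1667, 271]) cube([1912, 33, 137]);
translate([325, 431, 271]) cube([33, 1188, 137]);
translate([2366, 431, 271]) cube([33, 1188, 137]);
translate([534, 350, 408]) cube([70, 1350, 19]);
translate([732, 350, 408]) cube([70, 1350, 19]);
translate([930, 350, 408]) cube([70, 1350, 19]);
translate([1128, 350, 408]) cube([70, 1350, 19]);
translate([1326, 350, 408]) cube([70, 1350, 19]);
translate([1524, 350, 408]) cube([70, 1350, 19]);
translate([1722, 350, 408]) cube([70, 1350, 19]);
translate([1920, 350, 408]) cube([70, 1350, 19]);
translate([2118, 350, 408]) cube([70, 1350, 19]);


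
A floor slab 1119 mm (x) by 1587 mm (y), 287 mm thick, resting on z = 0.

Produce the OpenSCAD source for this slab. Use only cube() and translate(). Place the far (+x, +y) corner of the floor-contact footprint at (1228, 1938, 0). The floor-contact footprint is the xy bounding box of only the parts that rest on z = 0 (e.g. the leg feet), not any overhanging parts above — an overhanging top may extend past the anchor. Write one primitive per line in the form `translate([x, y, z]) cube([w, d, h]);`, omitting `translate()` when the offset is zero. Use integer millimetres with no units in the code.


translate([109, 351, 0]) cube([1119, 1587, 287]);


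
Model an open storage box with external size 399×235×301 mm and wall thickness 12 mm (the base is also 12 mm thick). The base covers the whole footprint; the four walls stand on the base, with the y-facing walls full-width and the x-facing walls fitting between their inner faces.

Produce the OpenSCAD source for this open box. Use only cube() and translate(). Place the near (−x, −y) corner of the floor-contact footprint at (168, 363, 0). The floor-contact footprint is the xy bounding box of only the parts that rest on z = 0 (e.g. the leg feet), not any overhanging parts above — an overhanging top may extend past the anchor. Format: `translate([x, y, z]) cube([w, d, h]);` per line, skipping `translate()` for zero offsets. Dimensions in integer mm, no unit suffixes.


translate([168, 363, 0]) cube([399, 235, 12]);
translate([168, 363, 12]) cube([399, 12, 289]);
translate([168, 586, 12]) cube([399, 12, 289]);
translate([168, 375, 12]) cube([12, 211, 289]);
translate([555, 375, 12]) cube([12, 211, 289]);


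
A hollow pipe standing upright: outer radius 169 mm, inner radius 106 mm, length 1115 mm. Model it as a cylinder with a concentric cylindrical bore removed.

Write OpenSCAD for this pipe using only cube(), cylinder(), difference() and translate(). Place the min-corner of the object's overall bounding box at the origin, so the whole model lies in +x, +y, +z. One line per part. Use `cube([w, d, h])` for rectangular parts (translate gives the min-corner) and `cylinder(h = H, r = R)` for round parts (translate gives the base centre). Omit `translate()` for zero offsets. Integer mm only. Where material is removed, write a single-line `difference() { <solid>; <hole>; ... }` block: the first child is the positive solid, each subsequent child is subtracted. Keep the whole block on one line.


difference() { translate([169, 169, 0]) cylinder(h = 1115, r = 169); translate([169, 169, 0]) cylinder(h = 1115, r = 106); }


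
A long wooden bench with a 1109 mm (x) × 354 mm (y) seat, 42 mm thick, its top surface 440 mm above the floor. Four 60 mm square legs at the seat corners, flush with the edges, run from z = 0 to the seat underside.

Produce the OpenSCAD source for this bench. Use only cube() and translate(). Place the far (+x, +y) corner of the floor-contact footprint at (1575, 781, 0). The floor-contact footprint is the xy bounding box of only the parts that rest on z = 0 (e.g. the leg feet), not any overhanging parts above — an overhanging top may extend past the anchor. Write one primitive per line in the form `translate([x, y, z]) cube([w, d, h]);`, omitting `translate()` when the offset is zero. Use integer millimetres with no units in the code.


translate([466, 427, 398]) cube([1109, 354, 42]);
translate([466, 427, 0]) cube([60, 60, 398]);
translate([466, 721, 0]) cube([60, 60, 398]);
translate([1515, 427, 0]) cube([60, 60, 398]);
translate([1515, 721, 0]) cube([60, 60, 398]);


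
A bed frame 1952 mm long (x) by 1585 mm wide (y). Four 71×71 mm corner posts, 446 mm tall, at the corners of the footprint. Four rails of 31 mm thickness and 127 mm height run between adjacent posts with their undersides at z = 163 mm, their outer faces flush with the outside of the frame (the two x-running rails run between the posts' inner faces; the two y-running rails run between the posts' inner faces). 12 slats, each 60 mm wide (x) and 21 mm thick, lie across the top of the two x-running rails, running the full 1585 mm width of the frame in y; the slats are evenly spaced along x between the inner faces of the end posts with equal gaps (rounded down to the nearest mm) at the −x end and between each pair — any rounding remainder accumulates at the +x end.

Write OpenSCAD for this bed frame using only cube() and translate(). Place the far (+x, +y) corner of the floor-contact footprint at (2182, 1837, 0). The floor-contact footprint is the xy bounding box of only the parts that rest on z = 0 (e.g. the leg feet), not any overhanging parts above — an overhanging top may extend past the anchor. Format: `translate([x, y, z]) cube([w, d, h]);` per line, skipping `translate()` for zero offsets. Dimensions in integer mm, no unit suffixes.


translate([230, 252, 0]) cube([71, 71, 446]);
translate([230, 1766, 0]) cube([71, 71, 446]);
translate([2111, 252, 0]) cube([71, 71, 446]);
translate([2111, 1766, 0]) cube([71, 71, 446]);
translate([301, 252, 163]) cube([1810, 31, 127]);
translate([301, 1806, 163]) cube([1810, 31, 127]);
translate([230, 323, 163]) cube([31, 1443, 127]);
translate([2151, 323, 163]) cube([31, 1443, 127]);
translate([384, 252, 290]) cube([60, 1585, 21]);
translate([527, 252, 290]) cube([60, 1585, 21]);
translate([670, 252, 290]) cube([60, 1585, 21]);
translate([813, 252, 290]) cube([60, 1585, 21]);
translate([956, 252, 290]) cube([60, 1585, 21]);
translate([1099, 252, 290]) cube([60, 1585, 21]);
translate([1242, 252, 290]) cube([60, 1585, 21]);
translate([1385, 252, 290]) cube([60, 1585, 21]);
translate([1528, 252, 290]) cube([60, 1585, 21]);
translate([1671, 252, 290]) cube([60, 1585, 21]);
translate([1814, 252, 290]) cube([60, 1585, 21]);
translate([1957, 252, 290]) cube([60, 1585, 21]);


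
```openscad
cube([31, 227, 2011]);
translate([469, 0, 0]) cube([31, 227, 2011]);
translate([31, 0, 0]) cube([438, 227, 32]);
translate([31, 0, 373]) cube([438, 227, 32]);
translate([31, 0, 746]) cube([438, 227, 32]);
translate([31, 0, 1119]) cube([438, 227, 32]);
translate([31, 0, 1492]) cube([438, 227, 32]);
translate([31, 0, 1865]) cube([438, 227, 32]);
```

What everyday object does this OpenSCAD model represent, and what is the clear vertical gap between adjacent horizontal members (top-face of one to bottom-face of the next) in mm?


A bookshelf. The clear shelf gap is 341 mm.

Two tall side panels with 6 horizontal boards between them — a bookshelf. The first two shelf undersides are at z = 0 and z = 373; with shelf thickness 32, the clear gap is 373 − 0 − 32 = 341 mm.


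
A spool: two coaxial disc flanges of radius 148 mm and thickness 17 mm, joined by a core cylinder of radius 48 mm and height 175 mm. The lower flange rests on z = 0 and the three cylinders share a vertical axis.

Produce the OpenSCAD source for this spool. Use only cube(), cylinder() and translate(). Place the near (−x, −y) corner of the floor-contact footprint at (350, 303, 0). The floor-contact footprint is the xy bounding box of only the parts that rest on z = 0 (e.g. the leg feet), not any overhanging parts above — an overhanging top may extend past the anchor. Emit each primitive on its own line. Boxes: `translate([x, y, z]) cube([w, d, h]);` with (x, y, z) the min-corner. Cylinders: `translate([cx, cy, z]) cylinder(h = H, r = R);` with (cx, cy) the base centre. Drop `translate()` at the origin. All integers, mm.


translate([498, 451, 0]) cylinder(h = 17, r = 148);
translate([498, 451, 17]) cylinder(h = 175, r = 48);
translate([498, 451, 192]) cylinder(h = 17, r = 148);


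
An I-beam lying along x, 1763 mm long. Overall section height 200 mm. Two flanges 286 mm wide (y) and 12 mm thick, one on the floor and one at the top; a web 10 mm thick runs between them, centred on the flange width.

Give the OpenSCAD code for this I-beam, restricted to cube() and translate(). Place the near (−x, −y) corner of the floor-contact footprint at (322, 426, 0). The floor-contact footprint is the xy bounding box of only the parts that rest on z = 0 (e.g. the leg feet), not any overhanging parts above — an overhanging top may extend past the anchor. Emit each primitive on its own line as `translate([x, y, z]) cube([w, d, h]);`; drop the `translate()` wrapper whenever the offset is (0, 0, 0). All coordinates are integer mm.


translate([322, 426, 0]) cube([1763, 286, 12]);
translate([322, 564, 12]) cube([1763, 10, 176]);
translate([322, 426, 188]) cube([1763, 286, 12]);


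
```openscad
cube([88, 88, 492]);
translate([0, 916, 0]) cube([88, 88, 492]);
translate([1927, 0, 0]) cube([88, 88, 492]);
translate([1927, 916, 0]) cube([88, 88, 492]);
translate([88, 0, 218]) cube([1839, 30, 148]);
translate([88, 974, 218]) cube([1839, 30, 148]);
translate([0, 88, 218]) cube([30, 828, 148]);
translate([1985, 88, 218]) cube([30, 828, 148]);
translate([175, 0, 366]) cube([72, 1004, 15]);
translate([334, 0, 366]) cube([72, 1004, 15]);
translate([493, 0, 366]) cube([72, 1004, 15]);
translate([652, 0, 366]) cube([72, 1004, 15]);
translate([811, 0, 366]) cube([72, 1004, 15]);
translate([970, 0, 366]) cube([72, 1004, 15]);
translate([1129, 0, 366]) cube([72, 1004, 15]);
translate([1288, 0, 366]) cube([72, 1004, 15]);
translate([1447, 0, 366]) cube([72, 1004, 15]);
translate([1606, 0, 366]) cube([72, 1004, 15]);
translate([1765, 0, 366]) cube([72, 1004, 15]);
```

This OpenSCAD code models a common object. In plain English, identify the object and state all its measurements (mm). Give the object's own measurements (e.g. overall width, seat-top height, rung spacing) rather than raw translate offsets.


A bed frame 2015 mm long (x) by 1004 mm wide (y). Four 88×88 mm corner posts, 492 mm tall, at the corners of the footprint. Four rails of 30 mm thickness and 148 mm height run between adjacent posts with their undersides at z = 218 mm, their outer faces flush with the outside of the frame (the two x-running rails run between the posts' inner faces; the two y-running rails run between the posts' inner faces). 11 slats, each 72 mm wide (x) and 15 mm thick, lie across the top of the two x-running rails, running the full 1004 mm width of the frame in y; along x they sit between the end posts with a 87 mm gap after the −x posts and between neighbouring slats, leaving 90 mm before the +x posts.


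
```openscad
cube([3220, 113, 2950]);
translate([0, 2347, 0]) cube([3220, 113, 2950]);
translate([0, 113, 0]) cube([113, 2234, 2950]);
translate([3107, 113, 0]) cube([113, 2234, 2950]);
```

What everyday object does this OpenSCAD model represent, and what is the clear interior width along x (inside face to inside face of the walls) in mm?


A house (or room) frame. The interior width is 2994 mm.

Four 2950 mm walls enclosing a rectangle with no floor or roof — a room or house frame. Outside width is 3220 mm and wall thickness is 113 mm, so the interior width is 3220 − 2 × 113 = 2994 mm.


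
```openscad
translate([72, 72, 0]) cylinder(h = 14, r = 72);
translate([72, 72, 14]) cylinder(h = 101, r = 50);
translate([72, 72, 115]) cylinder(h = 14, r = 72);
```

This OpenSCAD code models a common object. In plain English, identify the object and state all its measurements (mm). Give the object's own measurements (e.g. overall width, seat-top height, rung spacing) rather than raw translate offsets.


A spool: two coaxial disc flanges of radius 72 mm and thickness 14 mm, joined by a core cylinder of radius 50 mm and height 101 mm. The lower flange rests on z = 0 and the three cylinders share a vertical axis.


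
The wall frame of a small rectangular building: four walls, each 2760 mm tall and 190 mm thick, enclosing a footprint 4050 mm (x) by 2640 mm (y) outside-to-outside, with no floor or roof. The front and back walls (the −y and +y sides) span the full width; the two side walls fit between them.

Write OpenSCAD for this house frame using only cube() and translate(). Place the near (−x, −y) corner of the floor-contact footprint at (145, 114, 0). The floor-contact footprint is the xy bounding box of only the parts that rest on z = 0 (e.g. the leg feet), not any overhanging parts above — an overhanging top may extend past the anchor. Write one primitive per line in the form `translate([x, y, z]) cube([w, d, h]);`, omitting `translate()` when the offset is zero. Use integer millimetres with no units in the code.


translate([145, 114, 0]) cube([4050, 190, 2760]);
translate([145, 2564, 0]) cube([4050, 190, 2760]);
translate([145, 304, 0]) cube([190, 2260, 2760]);
translate([4005, 304, 0]) cube([190, 2260, 2760]);


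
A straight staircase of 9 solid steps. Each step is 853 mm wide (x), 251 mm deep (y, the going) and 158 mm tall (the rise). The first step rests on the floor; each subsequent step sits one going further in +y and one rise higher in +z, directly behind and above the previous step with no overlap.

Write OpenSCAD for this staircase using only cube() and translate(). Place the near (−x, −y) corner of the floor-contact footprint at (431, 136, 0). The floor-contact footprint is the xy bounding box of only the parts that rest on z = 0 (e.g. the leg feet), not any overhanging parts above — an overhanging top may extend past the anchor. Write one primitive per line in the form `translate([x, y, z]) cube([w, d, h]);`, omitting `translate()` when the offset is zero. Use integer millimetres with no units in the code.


translate([431, 136, 0]) cube([853, 251, 158]);
translate([431, 387, 158]) cube([853, 251, 158]);
translate([431, 638, 316]) cube([853, 251, 158]);
translate([431, 889, 474]) cube([853, 251, 158]);
translate([431, 1140, 632]) cube([853, 251, 158]);
translate([431, 1391, 790]) cube([853, 251, 158]);
translate([431, 1642, 948]) cube([853, 251, 158]);
translate([431, 1893, 1106]) cube([853, 251, 158]);
translate([431, 2144, 1264]) cube([853, 251, 158]);


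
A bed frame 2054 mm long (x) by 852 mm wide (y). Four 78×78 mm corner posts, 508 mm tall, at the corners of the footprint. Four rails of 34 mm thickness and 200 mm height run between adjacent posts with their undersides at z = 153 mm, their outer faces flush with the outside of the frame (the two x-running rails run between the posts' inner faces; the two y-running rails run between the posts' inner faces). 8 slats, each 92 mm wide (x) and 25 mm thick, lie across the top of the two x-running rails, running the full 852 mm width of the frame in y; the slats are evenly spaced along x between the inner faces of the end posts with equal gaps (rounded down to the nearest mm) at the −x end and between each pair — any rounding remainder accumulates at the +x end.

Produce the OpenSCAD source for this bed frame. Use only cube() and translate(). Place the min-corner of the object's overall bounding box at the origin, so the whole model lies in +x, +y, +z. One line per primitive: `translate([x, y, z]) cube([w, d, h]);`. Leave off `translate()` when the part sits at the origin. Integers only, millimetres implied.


cube([78, 78, 508]);
translate([0, 774, 0]) cube([78, 78, 508]);
translate([1976, 0, 0]) cube([78, 78, 508]);
translate([1976, 774, 0]) cube([78, 78, 508]);
translate([78, 0, 153]) cube([1898, 34, 200]);
translate([78, 818, 153]) cube([1898, 34, 200]);
translate([0, 78, 153]) cube([34, 696, 200]);
translate([2020, 78, 153]) cube([34, 696, 200]);
translate([207, 0, 353]) cube([92, 852, 25]);
translate([428, 0, 353]) cube([92, 852, 25]);
translate([649, 0, 353]) cube([92, 852, 25]);
translate([870, 0, 353]) cube([92, 852, 25]);
translate([1091, 0, 353]) cube([92, 852, 25]);
translate([1312, 0, 353]) cube([92, 852, 25]);
translate([1533, 0, 353]) cube([92, 852, 25]);
translate([1754, 0, 353]) cube([92, 852, 25]);


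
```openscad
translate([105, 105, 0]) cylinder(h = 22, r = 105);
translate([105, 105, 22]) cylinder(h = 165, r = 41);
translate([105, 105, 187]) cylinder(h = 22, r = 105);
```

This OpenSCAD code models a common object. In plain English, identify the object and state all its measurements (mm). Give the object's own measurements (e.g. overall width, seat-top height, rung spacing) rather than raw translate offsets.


A spool: two coaxial disc flanges of radius 105 mm and thickness 22 mm, joined by a core cylinder of radius 41 mm and height 165 mm. The lower flange rests on z = 0 and the three cylinders share a vertical axis.


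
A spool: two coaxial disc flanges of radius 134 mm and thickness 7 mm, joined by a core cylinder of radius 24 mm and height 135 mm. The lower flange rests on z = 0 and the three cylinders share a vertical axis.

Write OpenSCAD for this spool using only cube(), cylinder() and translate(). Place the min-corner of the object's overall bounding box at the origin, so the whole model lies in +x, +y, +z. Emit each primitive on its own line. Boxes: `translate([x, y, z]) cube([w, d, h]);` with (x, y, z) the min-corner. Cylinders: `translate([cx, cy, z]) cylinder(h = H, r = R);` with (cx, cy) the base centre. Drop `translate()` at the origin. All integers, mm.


translate([134, 134, 0]) cylinder(h = 7, r = 134);
translate([134, 134, 7]) cylinder(h = 135, r = 24);
translate([134, 134, 142]) cylinder(h = 7, r = 134);


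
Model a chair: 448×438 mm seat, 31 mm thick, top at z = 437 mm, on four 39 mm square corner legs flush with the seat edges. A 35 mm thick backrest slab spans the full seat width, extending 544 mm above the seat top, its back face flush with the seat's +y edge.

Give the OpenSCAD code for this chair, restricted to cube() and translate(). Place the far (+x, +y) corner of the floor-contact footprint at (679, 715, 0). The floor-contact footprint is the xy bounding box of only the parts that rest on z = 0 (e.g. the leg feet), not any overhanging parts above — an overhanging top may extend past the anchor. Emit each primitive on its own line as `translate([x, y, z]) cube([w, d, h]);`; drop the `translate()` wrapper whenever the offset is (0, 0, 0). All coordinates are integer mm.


translate([231, 277, 406]) cube([448, 438, 31]);
translate([231, 277, 0]) cube([39, 39, 406]);
translate([640, 277, 0]) cube([39, 39, 406]);
translate([231, 676, 0]) cube([39, 39, 406]);
translate([640, 676, 0]) cube([39, 39, 406]);
translate([231, 680, 437]) cube([448, 35, 544]);


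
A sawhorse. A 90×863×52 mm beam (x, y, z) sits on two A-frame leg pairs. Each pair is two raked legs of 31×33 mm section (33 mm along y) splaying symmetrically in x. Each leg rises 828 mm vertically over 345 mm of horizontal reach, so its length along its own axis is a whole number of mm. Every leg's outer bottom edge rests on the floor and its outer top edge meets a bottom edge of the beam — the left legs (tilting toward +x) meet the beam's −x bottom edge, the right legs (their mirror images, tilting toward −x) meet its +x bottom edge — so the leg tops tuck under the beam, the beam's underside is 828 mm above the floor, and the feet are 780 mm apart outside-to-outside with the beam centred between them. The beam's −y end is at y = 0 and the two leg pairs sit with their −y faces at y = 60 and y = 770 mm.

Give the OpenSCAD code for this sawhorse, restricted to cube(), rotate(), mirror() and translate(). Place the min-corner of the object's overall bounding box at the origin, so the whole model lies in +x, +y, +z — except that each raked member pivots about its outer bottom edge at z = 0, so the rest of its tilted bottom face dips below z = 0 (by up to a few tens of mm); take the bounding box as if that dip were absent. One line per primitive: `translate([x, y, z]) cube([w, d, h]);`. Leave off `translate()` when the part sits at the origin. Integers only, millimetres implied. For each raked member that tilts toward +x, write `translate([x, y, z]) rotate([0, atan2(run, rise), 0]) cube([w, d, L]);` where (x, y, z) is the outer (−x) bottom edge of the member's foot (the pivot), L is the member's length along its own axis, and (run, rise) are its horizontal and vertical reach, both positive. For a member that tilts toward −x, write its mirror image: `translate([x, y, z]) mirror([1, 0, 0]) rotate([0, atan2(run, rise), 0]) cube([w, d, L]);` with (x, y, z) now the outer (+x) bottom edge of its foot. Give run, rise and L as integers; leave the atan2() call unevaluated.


// leg length = √(345² + 828²) = 897
// right-leg outer foot x = 2·345 + 90 = 780
// beam min-corner = (345, 0, 828)
translate([345, 0, 828]) cube([90, 863, 52]);
translate([0, 60, 0]) rotate([0, atan2(345, 828), 0]) cube([31, 33, 897]);
translate([780, 60, 0]) mirror([1, 0, 0]) rotate([0, atan2(345, 828), 0]) cube([31, 33, 897]);
translate([0, 770, 0]) rotate([0, atan2(345, 828), 0]) cube([31, 33, 897]);
translate([780, 770, 0]) mirror([1, 0, 0]) rotate([0, atan2(345, 828), 0]) cube([31, 33, 897]);


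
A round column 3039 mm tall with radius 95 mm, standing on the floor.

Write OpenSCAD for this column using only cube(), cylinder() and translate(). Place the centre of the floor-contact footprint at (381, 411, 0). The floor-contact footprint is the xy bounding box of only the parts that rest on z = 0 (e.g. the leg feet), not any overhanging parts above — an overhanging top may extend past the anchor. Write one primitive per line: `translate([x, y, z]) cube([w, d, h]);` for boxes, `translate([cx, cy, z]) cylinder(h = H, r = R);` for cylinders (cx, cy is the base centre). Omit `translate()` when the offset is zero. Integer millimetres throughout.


translate([381, 411, 0]) cylinder(h = 3039, r = 95);


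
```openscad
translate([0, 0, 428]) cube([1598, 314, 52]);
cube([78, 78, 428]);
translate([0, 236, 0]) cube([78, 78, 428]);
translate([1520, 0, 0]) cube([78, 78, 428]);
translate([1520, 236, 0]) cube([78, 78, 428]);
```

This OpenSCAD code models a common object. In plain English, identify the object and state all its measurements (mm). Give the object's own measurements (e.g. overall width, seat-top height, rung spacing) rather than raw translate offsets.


A bench: a 1598×314 mm seat slab, 52 mm thick, top at z = 480 mm, on four 78×78 mm square legs flush with the seat corners and standing on z = 0.


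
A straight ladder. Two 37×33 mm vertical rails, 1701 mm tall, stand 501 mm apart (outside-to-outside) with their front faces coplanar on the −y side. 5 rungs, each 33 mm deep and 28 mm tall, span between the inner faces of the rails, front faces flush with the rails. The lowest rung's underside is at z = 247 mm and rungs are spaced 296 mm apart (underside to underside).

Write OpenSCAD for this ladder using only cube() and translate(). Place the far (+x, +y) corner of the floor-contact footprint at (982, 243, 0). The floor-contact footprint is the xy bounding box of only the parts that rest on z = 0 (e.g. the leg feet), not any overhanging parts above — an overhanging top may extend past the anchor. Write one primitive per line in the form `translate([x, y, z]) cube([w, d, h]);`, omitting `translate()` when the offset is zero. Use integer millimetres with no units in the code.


translate([481, 210, 0]) cube([37, 33, 1701]);
translate([945, 210, 0]) cube([37, 33, 1701]);
translate([518, 210, 247]) cube([427, 33, 28]);
translate([518, 210, 543]) cube([427, 33, 28]);
translate([518, 210, 839]) cube([427, 33, 28]);
translate([518, 210, 1135]) cube([427, 33, 28]);
translate([518, 210, 1431]) cube([427, 33, 28]);


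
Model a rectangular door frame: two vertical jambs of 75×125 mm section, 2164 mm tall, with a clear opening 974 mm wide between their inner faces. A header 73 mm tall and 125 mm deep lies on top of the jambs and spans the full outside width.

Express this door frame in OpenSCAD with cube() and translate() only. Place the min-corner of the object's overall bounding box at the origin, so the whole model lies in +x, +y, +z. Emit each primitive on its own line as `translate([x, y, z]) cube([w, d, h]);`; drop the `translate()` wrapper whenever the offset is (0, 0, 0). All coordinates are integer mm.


cube([75, 125, 2164]);
translate([1049, 0, 0]) cube([75, 125, 2164]);
translate([0, 0, 2164]) cube([1124, 125, 73]);


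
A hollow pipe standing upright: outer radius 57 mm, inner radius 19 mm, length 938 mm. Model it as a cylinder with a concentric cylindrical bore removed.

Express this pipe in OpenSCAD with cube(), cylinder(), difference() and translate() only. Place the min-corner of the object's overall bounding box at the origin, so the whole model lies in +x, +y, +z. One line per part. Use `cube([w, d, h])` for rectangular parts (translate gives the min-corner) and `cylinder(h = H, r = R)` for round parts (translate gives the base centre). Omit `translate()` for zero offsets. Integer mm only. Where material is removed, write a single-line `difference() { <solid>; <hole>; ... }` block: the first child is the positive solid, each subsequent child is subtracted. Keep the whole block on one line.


difference() { translate([57, 57, 0]) cylinder(h = 938, r = 57); translate([57, 57, 0]) cylinder(h = 938, r = 19); }


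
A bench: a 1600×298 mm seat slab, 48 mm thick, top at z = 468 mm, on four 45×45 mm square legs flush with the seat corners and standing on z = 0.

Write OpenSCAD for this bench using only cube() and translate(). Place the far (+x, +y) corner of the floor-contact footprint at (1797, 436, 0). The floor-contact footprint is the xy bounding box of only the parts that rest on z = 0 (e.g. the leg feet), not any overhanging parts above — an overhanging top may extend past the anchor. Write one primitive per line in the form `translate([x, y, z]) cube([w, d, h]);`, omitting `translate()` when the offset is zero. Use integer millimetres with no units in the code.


translate([197, 138, 420]) cube([1600, 298, 48]);
translate([197, 138, 0]) cube([45, 45, 420]);
translate([197, 391, 0]) cube([45, 45, 420]);
translate([1752, 138, 0]) cube([45, 45, 420]);
translate([1752, 391, 0]) cube([45, 45, 420]);


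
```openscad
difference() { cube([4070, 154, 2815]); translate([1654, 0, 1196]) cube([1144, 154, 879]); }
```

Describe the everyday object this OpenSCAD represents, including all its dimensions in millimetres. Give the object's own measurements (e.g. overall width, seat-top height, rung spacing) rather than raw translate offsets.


A wall 4070 mm long (x), 154 mm thick (y), 2815 mm tall, with a rectangular window opening cut through it. The opening is 1144 mm wide and 879 mm tall; its sill is at z = 1196 mm and its near (−x) edge is 1654 mm from the wall's −x end. The opening passes through the full wall thickness.


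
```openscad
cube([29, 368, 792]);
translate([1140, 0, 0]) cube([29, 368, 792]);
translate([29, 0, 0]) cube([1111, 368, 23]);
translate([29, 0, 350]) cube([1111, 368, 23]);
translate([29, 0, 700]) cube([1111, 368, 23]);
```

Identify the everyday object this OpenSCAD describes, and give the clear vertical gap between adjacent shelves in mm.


A bookshelf. The clear shelf gap is 327 mm.

Two tall side panels with 3 horizontal boards between them — a bookshelf. The first two shelf undersides are at z = 0 and z = 350; with shelf thickness 23, the clear gap is 350 − 0 − 23 = 327 mm.


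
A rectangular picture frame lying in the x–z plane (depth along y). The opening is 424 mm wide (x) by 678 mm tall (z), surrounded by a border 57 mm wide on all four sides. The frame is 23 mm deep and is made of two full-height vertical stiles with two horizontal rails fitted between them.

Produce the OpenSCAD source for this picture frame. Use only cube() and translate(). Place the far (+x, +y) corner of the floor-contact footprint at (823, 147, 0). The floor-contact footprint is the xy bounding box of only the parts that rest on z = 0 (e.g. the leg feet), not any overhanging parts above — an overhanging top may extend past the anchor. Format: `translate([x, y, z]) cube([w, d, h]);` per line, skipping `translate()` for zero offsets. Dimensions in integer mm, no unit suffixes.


translate([285, 124, 0]) cube([57, 23, 792]);
translate([766, 124, 0]) cube([57, 23, 792]);
translate([342, 124, 0]) cube([424, 23, 57]);
translate([342, 124, 735]) cube([424, 23, 57]);


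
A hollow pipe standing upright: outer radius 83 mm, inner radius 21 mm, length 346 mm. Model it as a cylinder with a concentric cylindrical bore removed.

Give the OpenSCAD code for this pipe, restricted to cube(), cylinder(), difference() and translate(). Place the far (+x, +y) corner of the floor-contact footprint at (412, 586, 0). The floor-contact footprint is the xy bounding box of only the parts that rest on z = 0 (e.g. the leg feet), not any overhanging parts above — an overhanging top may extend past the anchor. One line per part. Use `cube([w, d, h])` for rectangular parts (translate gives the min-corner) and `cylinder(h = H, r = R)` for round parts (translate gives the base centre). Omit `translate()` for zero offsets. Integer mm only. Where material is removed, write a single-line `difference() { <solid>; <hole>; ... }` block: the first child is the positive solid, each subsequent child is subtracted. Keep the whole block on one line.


difference() { translate([329, 503, 0]) cylinder(h = 346, r = 83); translate([329, 503, 0]) cylinder(h = 346, r = 21); }


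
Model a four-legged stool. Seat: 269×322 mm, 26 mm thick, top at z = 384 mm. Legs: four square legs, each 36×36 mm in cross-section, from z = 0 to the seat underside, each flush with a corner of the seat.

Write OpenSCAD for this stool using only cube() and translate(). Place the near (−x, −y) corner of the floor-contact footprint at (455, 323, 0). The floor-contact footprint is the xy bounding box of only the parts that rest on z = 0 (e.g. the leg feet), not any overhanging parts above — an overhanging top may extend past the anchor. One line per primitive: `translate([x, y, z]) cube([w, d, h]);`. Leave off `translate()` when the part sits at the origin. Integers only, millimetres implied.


// leg_h = 384 - 26 = 358
translate([455, 323, 358]) cube([269, 322, 26]);
translate([455, 323, 0]) cube([36, 36, 358]);
translate([688, 323, 0]) cube([36, 36, 358]);
translate([455, 609, 0]) cube([36, 36, 358]);
translate([688, 609, 0]) cube([36, 36, 358]);


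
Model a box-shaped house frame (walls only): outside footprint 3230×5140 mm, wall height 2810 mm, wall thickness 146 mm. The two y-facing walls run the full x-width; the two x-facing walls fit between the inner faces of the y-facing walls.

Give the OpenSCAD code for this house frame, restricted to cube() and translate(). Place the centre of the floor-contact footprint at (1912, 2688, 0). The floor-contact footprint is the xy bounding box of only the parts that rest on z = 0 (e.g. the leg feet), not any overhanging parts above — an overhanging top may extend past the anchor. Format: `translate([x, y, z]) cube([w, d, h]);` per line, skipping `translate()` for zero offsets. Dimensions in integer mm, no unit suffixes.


translate([297, 118, 0]) cube([3230, 146, 2810]);
translate([297, 5112, 0]) cube([3230, 146, 2810]);
translate([297, 264, 0]) cube([146, 4848, 2810]);
translate([3381, 264, 0]) cube([146, 4848, 2810]);


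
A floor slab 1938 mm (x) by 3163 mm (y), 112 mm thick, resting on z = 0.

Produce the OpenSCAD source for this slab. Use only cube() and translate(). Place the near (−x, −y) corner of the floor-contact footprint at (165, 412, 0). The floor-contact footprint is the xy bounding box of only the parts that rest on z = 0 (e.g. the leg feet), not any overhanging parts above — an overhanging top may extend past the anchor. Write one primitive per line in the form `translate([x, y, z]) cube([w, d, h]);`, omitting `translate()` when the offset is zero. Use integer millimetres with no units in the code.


translate([165, 412, 0]) cube([1938, 3163, 112]);


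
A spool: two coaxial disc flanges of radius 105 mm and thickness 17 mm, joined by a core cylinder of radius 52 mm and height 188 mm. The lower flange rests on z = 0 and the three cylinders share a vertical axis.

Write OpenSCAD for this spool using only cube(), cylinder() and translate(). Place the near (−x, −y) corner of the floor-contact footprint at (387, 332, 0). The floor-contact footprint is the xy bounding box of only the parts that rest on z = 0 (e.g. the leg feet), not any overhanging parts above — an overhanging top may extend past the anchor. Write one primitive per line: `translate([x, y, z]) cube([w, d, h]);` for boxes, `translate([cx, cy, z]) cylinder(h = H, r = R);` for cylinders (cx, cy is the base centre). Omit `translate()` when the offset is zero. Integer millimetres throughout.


translate([492, 437, 0]) cylinder(h = 17, r = 105);
translate([492, 437, 17]) cylinder(h = 188, r = 52);
translate([492, 437, 205]) cylinder(h = 17, r = 105);


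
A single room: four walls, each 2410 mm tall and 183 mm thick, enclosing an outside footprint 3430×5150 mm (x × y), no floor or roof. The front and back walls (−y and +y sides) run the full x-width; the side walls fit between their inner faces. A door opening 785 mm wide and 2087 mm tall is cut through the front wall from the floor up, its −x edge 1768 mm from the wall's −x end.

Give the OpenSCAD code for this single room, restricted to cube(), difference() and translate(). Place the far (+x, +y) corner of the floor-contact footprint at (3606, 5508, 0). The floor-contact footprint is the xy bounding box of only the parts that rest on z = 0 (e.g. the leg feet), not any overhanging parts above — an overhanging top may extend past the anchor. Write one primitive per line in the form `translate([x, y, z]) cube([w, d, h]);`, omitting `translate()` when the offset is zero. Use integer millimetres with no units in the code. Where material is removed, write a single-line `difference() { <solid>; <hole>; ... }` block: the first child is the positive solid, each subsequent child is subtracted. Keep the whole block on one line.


difference() { translate([176, 358, 0]) cube([3430, 183, 2410]); translate([1944, 358, 0]) cube([785, 183, 2087]); }
translate([176, 5325, 0]) cube([3430, 183, 2410]);
translate([176, 541, 0]) cube([183, 4784, 2410]);
translate([3423, 541, 0]) cube([183, 4784, 2410]);


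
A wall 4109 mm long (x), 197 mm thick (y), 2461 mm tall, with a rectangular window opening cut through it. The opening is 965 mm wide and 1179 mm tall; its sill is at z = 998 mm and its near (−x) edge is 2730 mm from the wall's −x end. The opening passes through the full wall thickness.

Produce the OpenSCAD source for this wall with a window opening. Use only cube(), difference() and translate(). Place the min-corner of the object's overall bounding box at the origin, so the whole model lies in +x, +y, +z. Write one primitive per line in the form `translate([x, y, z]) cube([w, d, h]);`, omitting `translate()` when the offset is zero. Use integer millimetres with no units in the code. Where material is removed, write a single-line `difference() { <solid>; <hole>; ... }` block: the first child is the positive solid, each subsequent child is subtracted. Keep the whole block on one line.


difference() { cube([4109, 197, 2461]); translate([2730, 0, 998]) cube([965, 197, 1179]); }


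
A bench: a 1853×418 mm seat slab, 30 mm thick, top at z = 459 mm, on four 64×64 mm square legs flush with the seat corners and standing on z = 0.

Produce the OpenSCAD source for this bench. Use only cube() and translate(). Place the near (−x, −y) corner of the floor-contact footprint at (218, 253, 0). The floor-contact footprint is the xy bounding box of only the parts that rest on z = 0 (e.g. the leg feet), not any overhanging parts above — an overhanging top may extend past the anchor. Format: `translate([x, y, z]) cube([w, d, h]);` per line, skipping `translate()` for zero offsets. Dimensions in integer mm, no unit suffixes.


translate([218, 253, 429]) cube([1853, 418, 30]);
translate([218, 253, 0]) cube([64, 64, 429]);
translate([218, 607, 0]) cube([64, 64, 429]);
translate([2007, 253, 0]) cube([64, 64, 429]);
translate([2007, 607, 0]) cube([64, 64, 429]);
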